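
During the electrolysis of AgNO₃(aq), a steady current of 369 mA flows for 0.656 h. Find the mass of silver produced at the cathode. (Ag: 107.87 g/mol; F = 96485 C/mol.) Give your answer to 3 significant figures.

0.974 g

Q = 0.369 A × 2361.6 s = 871.4 C
n(e⁻) = Q/F = 871.4/96485 = 0.009031 mol
Ag⁺ + e⁻ → Ag, so n(Ag) = 0.009031 mol
m = 0.009031 × 107.87 = 0.974 g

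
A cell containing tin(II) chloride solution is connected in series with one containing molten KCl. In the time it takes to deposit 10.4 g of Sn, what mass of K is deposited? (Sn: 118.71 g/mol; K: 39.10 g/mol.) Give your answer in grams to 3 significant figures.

n(Sn) = 10.4 / 118.71 = 0.08761 mol
Sn²⁺ + 2e⁻ → Sn, so n(e⁻) = 2 × 0.08761 = 0.1752 mol
Same current for the same time ⇒ same n(e⁻) = 0.1752 mol in both cells.
K⁺ + e⁻ → K, so n(K) = 0.1752 mol
m(K) = 0.1752 × 39.10 = 6.85 g

6.85 g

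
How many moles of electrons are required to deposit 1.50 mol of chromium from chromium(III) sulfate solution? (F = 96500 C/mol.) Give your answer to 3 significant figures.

4.50 mol

Cr³⁺ + 3e⁻ → Cr, so n(e⁻) = 3 × 1.50 = 4.500 mol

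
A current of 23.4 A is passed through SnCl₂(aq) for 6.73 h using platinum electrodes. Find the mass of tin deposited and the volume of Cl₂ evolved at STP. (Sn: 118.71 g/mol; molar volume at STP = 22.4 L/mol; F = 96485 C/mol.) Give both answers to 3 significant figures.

349 g Sn; 65.8 L Cl₂

Q = 23.4 × 24228 = 5.669×10^5 C; n(e⁻) = 5.669×10^5 / 96485 = 5.876 mol
Cathode: Sn²⁺ + 2e⁻ → Sn → n(Sn) = 5.876/2 = 2.938 mol → 349 g
Anode: 2Cl⁻ → Cl₂ + 2e⁻ → n(Cl₂) = 5.876/2 = 2.938 mol → 65.8 L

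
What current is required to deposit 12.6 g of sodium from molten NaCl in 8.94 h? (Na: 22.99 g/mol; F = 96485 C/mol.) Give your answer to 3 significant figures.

n(Na) = 12.6 / 22.99 = 0.5481 mol
Na⁺ + e⁻ → Na, so n(e⁻) = 0.5481 mol
Q = 0.5481 × 96485 = 52880 C
I = Q / t = 52880 / 32184 s = 1.64 A

1.64 A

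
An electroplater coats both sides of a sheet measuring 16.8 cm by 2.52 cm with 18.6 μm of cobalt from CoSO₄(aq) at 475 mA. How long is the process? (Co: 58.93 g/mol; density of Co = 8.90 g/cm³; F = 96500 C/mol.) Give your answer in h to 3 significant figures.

Plated area = 2 × 16.8 × 2.52 = 84.67 cm²
Volume = 84.67 × 18.6×10⁻⁴ cm = 0.1575 cm³
m(Co) = 0.1575 × 8.90 = 1.402 g
n(Co) = 1.402 / 58.93 = 0.02379 mol; n(e⁻) = 2 × 0.02379 = 0.04758 mol
Q = 0.04758 × 96500 = 4591 C
t = 4591 / 0.475 = 9665 s = 2.68 h

2.68 h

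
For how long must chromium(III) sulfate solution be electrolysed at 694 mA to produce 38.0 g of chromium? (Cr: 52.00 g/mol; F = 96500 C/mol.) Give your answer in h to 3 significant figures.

84.7 h

n(Cr) = 38.0 / 52.00 = 0.7308 mol
Cr³⁺ + 3e⁻ → Cr, so n(e⁻) = 3 × 0.7308 = 2.192 mol
Q = 2.192 × 96500 = 2.115×10^5 C
t = Q / I = 2.115×10^5 / 0.694 = 3.048×10^5 s = 84.7 h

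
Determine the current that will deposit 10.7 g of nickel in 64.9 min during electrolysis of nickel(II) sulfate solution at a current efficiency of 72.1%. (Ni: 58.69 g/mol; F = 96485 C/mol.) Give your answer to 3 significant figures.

12.5 A

n(Ni) = 10.7 / 58.69 = 0.1823 mol
Ni²⁺ + 2e⁻ → Ni, so n(e⁻) = 2 × 0.1823 = 0.3646 mol
Q = 0.3646 × 96485 / 0.721 = 48790 C
I = Q / t = 48790 / 3894 s = 12.5 A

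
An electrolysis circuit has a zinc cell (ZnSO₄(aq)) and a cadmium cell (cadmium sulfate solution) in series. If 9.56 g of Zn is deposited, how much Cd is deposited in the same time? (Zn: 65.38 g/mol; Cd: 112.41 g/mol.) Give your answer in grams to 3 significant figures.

16.4 g

n(Zn) = 9.56 / 65.38 = 0.1462 mol
Zn²⁺ + 2e⁻ → Zn, so n(e⁻) = 2 × 0.1462 = 0.2924 mol
The cells are in series, so the same charge (and hence the same n(e⁻) = 0.2924 mol) passes through both.
Cd²⁺ + 2e⁻ → Cd, so n(Cd) = 0.2924 / 2 = 0.1462 mol
m(Cd) = 0.1462 × 112.41 = 16.4 g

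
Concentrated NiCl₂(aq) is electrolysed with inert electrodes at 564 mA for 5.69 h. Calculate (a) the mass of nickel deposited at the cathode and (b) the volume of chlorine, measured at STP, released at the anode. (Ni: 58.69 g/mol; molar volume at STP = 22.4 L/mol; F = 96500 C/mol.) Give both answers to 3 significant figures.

Q = 0.564 × 20484 = 11550 C; n(e⁻) = 11550 / 96500 = 0.1197 mol
Cathode: Ni²⁺ + 2e⁻ → Ni → n(Ni) = 0.1197/2 = 0.05985 mol → 3.51 g
Anode: 2Cl⁻ → Cl₂ + 2e⁻ → n(Cl₂) = 0.1197/2 = 0.05985 mol → 1.34 L

3.51 g Ni; 1.34 L Cl₂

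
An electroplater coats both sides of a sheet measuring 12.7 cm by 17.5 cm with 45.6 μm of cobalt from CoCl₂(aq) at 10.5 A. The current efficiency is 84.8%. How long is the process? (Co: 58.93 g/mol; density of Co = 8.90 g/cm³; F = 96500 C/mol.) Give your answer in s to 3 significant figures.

6640 s

Plated area = 2 × 12.7 × 17.5 = 444.5 cm²
Volume = 444.5 × 45.6×10⁻⁴ cm = 2.027 cm³
m(Co) = 2.027 × 8.90 = 18.04 g
n(Co) = 18.04 / 58.93 = 0.3061 mol; n(e⁻) = 2 × 0.3061 = 0.6122 mol
Q = 0.6122 × 96500 / 0.848 = 69670 C
t = 69670 / 10.5 = 6635 s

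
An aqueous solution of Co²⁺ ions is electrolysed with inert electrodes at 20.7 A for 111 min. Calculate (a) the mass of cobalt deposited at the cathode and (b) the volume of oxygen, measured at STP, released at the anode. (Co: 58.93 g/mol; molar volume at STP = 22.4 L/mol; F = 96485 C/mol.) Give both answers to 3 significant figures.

42.1 g Co; 8.00 L O₂

Q = 20.7 × 6660 = 1.379×10^5 C; n(e⁻) = 1.379×10^5 / 96485 = 1.429 mol
Cathode: Co²⁺ + 2e⁻ → Co → n(Co) = 1.429/2 = 0.7145 mol → 42.1 g
Anode: 2H₂O → O₂ + 4H⁺ + 4e⁻ → n(O₂) = 1.429/4 = 0.3573 mol → 8.00 L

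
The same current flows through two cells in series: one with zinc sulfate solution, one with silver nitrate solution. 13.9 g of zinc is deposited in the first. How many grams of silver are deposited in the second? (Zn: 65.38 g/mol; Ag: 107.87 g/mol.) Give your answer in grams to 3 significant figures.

n(Zn) = 13.9 / 65.38 = 0.2126 mol
Zn²⁺ + 2e⁻ → Zn, so n(e⁻) = 2 × 0.2126 = 0.4252 mol
The cells are in series, so the same charge (and hence the same n(e⁻) = 0.4252 mol) passes through both.
Ag⁺ + e⁻ → Ag, so n(Ag) = 0.4252 mol
m(Ag) = 0.4252 × 107.87 = 45.9 g

45.9 g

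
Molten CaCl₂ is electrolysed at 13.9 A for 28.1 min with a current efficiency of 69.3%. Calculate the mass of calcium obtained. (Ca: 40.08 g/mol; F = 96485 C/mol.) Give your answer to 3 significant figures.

3.37 g

Q = 13.9 × 1686 = 23440 C
n(e⁻) = 23440 / 96485 = 0.2429 mol
Ca²⁺ + 2e⁻ → Ca, so theoretical m(Ca) = 0.1215 × 40.08 = 4.870 g
Actual mass = 69.3% × 4.870 = 3.37 g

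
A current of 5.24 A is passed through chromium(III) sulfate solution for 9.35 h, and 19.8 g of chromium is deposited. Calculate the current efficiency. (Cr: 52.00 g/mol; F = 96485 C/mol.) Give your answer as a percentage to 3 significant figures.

Q = 5.24 × 33660 = 1.764×10^5 C
n(e⁻) = 1.764×10^5 / 96485 = 1.828 mol
Cr³⁺ + 3e⁻ → Cr, so theoretical n(Cr) = 0.6093 mol → 31.68 g
Efficiency = 19.8 / 31.68 = 0.6250 = 62.5%

62.5%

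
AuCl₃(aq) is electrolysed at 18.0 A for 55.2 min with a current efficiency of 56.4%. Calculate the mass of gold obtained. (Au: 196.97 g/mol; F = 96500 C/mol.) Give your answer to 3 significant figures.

Q = 18.0 × 3312 = 59620 C
n(e⁻) = 59620 / 96500 = 0.6178 mol
Au³⁺ + 3e⁻ → Au, so theoretical m(Au) = 0.2059 × 196.97 = 40.56 g
Actual mass = 56.4% × 40.56 = 22.9 g

22.9 g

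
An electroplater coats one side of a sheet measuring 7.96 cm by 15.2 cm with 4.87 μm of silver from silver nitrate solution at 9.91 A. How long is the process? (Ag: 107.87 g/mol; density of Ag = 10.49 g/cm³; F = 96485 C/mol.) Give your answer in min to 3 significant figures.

0.930 min

Plated area = 7.96 × 15.2 = 121.0 cm²
Volume = 121.0 × 4.87×10⁻⁴ cm = 0.05893 cm³
m(Ag) = 0.05893 × 10.49 = 0.6182 g
n(Ag) = 0.6182 / 107.87 = 0.005731 mol; n(e⁻) = 0.005731 mol
Q = 0.005731 × 96485 = 553.0 C
t = 553.0 / 9.91 = 55.80 s = 0.930 min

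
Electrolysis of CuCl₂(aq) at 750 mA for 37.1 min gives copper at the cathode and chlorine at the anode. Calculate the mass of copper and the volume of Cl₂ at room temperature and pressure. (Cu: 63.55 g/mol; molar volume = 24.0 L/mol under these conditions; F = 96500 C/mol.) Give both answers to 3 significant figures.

Q = 0.750 × 2226 = 1670 C; n(e⁻) = 1670 / 96500 = 0.01731 mol
Cathode: Cu²⁺ + 2e⁻ → Cu → n(Cu) = 0.01731/2 = 0.008655 mol → 0.550 g
Anode: 2Cl⁻ → Cl₂ + 2e⁻ → n(Cl₂) = 0.01731/2 = 0.008655 mol → 0.208 L

0.550 g Cu; 0.208 L Cl₂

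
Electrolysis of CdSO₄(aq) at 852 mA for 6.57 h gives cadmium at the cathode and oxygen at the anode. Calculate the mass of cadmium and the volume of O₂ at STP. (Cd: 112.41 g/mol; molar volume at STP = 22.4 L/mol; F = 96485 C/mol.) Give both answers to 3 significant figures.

Q = 0.852 × 23652 = 20150 C; n(e⁻) = 20150 / 96485 = 0.2088 mol
Cathode: Cd²⁺ + 2e⁻ → Cd → n(Cd) = 0.2088/2 = 0.1044 mol → 11.7 g
Anode: 2H₂O → O₂ + 4H⁺ + 4e⁻ → n(O₂) = 0.2088/4 = 0.05220 mol → 1.17 L

11.7 g Cd; 1.17 L O₂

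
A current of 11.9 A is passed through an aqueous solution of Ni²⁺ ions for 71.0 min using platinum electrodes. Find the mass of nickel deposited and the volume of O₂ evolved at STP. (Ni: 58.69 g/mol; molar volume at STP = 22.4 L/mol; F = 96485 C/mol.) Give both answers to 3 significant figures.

Q = 11.9 × 4260 = 50690 C; n(e⁻) = 50690 / 96485 = 0.5254 mol
Cathode: Ni²⁺ + 2e⁻ → Ni → n(Ni) = 0.5254/2 = 0.2627 mol → 15.4 g
Anode: 2H₂O → O₂ + 4H⁺ + 4e⁻ → n(O₂) = 0.5254/4 = 0.1314 mol → 2.94 L

15.4 g Ni; 2.94 L O₂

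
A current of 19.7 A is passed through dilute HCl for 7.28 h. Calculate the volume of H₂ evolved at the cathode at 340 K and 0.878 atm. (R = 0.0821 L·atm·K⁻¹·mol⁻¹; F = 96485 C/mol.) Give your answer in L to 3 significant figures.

Q = It = 19.7 × 26208 = 5.163×10^5 C
n(e⁻) = 5.163×10^5 / 96485 = 5.351 mol
2H⁺ + 2e⁻ → H₂, so n(H₂) = 5.351 / 2 = 2.676 mol
V = nRT/P = 2.676 × 0.0821 × 340 / 0.878 = 85.08 L

85.1 L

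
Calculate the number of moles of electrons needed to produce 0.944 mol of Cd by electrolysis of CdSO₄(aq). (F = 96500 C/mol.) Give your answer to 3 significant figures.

Cd²⁺ + 2e⁻ → Cd, so n(e⁻) = 2 × 0.944 = 1.888 mol

1.89 mol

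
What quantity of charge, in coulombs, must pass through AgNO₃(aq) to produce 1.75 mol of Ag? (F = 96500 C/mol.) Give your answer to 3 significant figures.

1.69×10^5 C

Ag⁺ + e⁻ → Ag, so n(e⁻) = 1 × 1.75 = 1.750 mol
Q = 1.750 × 96500 = 1.689×10^5 C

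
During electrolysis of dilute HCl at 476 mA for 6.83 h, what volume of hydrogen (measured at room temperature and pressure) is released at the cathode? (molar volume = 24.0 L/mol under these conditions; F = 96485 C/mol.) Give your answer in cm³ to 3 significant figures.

1460 cm³

Charge passed = 0.476 × 24588 = 11700 C
n(e⁻) = 11700 / 96485 = 0.1213 mol
2H⁺ + 2e⁻ → H₂, so n(H₂) = 0.1213 / 2 = 0.06065 mol
V = 0.06065 × 24.0 = 1.456 L
= 1460 cm³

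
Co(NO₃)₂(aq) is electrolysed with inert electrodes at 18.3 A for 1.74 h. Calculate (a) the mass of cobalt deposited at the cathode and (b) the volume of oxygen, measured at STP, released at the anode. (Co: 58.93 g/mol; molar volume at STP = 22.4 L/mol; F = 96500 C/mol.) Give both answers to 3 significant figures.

35.0 g Co; 6.65 L O₂

Q = 18.3 × 6264 = 1.146×10^5 C; n(e⁻) = 1.146×10^5 / 96500 = 1.188 mol
Cathode: Co²⁺ + 2e⁻ → Co → n(Co) = 1.188/2 = 0.5940 mol → 35.0 g
Anode: 2H₂O → O₂ + 4H⁺ + 4e⁻ → n(O₂) = 1.188/4 = 0.2970 mol → 6.65 L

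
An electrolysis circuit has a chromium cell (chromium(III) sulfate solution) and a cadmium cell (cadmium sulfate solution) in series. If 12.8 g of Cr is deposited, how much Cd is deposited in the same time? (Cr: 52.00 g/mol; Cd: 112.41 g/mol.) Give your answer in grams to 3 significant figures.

41.5 g

n(Cr) = 12.8 / 52.00 = 0.2462 mol
Cr³⁺ + 3e⁻ → Cr, so n(e⁻) = 3 × 0.2462 = 0.7386 mol
In series, the same 0.7386 mol of electrons flows through the second cell.
Cd²⁺ + 2e⁻ → Cd, so n(Cd) = 0.7386 / 2 = 0.3693 mol
m(Cd) = 0.3693 × 112.41 = 41.5 g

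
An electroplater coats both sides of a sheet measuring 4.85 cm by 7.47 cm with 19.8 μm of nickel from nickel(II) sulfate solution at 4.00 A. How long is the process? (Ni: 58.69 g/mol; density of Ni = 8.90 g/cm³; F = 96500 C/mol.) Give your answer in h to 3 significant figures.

Plated area = 2 × 4.85 × 7.47 = 72.46 cm²
Volume = 72.46 × 19.8×10⁻⁴ cm = 0.1435 cm³
m(Ni) = 0.1435 × 8.90 = 1.277 g
n(Ni) = 1.277 / 58.69 = 0.02176 mol; n(e⁻) = 2 × 0.02176 = 0.04352 mol
Q = 0.04352 × 96500 = 4200 C
t = 4200 / 4.00 = 1050 s = 0.292 h

0.292 h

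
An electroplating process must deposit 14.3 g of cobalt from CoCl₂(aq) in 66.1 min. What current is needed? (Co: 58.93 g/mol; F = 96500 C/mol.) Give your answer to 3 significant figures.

11.8 A

n(Co) = 14.3 / 58.93 = 0.2427 mol
Co²⁺ + 2e⁻ → Co, so n(e⁻) = 2 × 0.2427 = 0.4854 mol
Q = 0.4854 × 96500 = 46840 C
I = Q / t = 46840 / 3966 s = 11.8 A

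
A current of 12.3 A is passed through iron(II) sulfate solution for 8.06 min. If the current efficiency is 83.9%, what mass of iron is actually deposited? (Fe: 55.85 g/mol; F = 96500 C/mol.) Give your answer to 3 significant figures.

Q = 12.3 × 483.6 = 5948 C
n(e⁻) = 5948 / 96500 = 0.06164 mol
Fe²⁺ + 2e⁻ → Fe, so theoretical m(Fe) = 0.03082 × 55.85 = 1.721 g
Actual mass = 83.9% × 1.721 = 1.44 g

1.44 g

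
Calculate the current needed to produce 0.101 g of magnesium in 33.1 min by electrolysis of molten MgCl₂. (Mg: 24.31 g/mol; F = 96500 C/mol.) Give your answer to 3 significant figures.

n(Mg) = 0.101 / 24.31 = 0.004155 mol
Mg²⁺ + 2e⁻ → Mg, so n(e⁻) = 2 × 0.004155 = 0.008310 mol
Q = 0.008310 × 96500 = 801.9 C
I = Q / t = 801.9 / 1986 s = 0.404 A

0.404 A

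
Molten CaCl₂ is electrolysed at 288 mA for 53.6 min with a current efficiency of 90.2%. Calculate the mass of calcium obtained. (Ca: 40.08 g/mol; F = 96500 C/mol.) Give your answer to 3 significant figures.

0.173 g

Q = 0.288 × 3216 = 926.2 C
n(e⁻) = 926.2 / 96500 = 0.009598 mol
Ca²⁺ + 2e⁻ → Ca, so theoretical m(Ca) = 0.004799 × 40.08 = 0.1923 g
Actual mass = 90.2% × 0.1923 = 0.173 g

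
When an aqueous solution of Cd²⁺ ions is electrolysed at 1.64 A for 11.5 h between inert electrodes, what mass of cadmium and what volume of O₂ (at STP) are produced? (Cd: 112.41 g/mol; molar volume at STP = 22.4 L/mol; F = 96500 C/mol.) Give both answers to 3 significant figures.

Q = 1.64 × 41400 = 67900 C; n(e⁻) = 67900 / 96500 = 0.7036 mol
Cathode: Cd²⁺ + 2e⁻ → Cd → n(Cd) = 0.7036/2 = 0.3518 mol → 39.5 g
Anode: 2H₂O → O₂ + 4H⁺ + 4e⁻ → n(O₂) = 0.7036/4 = 0.1759 mol → 3.94 L

39.5 g Cd; 3.94 L O₂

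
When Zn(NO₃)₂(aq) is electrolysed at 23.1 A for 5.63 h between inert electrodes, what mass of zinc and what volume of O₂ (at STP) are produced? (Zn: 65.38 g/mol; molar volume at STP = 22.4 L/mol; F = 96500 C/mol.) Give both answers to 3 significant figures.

159 g Zn; 27.2 L O₂

Q = 23.1 × 20268 = 4.682×10^5 C; n(e⁻) = 4.682×10^5 / 96500 = 4.852 mol
Cathode: Zn²⁺ + 2e⁻ → Zn → n(Zn) = 4.852/2 = 2.426 mol → 159 g
Anode: 2H₂O → O₂ + 4H⁺ + 4e⁻ → n(O₂) = 4.852/4 = 1.213 mol → 27.2 L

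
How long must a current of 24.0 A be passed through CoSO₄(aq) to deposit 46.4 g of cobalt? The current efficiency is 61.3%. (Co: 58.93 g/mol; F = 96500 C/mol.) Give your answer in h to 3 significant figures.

n(Co) = 46.4 / 58.93 = 0.7874 mol
Co²⁺ + 2e⁻ → Co, so n(e⁻) = 2 × 0.7874 = 1.575 mol
Q = 1.575 × 96500 / 0.613 = 2.479×10^5 C
t = Q / I = 2.479×10^5 / 24.0 = 10330 s = 2.87 h

2.87 h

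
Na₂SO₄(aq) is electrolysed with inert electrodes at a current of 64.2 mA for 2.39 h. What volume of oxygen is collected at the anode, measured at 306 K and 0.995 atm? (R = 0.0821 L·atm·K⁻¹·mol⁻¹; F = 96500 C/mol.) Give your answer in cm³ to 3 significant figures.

36.1 cm³

Q = It = 0.0642 × 8604 = 552.4 C
Moles of electrons = 552.4 / 96500 = 0.005724 mol
2H₂O → O₂ + 4H⁺ + 4e⁻, so n(O₂) = 0.005724 / 4 = 0.001431 mol
V = nRT/P = 0.001431 × 0.0821 × 306 / 0.995 = 0.03613 L
= 36.1 cm³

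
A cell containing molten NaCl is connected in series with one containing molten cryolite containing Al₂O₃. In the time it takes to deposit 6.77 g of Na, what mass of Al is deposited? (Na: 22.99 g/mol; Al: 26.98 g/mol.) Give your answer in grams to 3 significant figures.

2.65 g

n(Na) = 6.77 / 22.99 = 0.2945 mol
Na⁺ + e⁻ → Na, so n(e⁻) = 0.2945 mol
In series, the same 0.2945 mol of electrons flows through the second cell.
Al³⁺ + 3e⁻ → Al, so n(Al) = 0.2945 / 3 = 0.09817 mol
m(Al) = 0.09817 × 26.98 = 2.65 g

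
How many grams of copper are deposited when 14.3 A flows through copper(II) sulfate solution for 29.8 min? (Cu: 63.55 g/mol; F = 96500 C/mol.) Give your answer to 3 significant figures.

Q = 14.3 A × 1788 s = 25570 C
Moles of electrons = 25570 / 96500 = 0.2650 mol
Cu²⁺ + 2e⁻ → Cu, so n(Cu) = 0.2650 / 2 = 0.1325 mol
m = 0.1325 × 63.55 = 8.42 g

8.42 g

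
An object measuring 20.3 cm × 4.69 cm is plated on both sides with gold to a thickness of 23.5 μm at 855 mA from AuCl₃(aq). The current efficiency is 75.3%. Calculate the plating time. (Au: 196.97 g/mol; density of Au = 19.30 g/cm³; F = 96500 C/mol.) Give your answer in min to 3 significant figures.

329 min

Plated area = 2 × 20.3 × 4.69 = 190.4 cm²
Volume = 190.4 × 23.5×10⁻⁴ cm = 0.4474 cm³
m(Au) = 0.4474 × 19.30 = 8.635 g
n(Au) = 8.635 / 196.97 = 0.04384 mol; n(e⁻) = 3 × 0.04384 = 0.1315 mol
Q = 0.1315 × 96500 / 0.753 = 16850 C
t = 16850 / 0.855 = 19710 s = 329 min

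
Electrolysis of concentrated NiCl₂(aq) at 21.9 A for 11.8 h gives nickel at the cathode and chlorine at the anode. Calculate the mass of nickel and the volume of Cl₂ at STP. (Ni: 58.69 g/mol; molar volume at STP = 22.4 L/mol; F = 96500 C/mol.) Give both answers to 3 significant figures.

Q = 21.9 × 42480 = 9.303×10^5 C; n(e⁻) = 9.303×10^5 / 96500 = 9.640 mol
Cathode: Ni²⁺ + 2e⁻ → Ni → n(Ni) = 9.640/2 = 4.820 mol → 283 g
Anode: 2Cl⁻ → Cl₂ + 2e⁻ → n(Cl₂) = 9.640/2 = 4.820 mol → 108 L

283 g Ni; 108 L Cl₂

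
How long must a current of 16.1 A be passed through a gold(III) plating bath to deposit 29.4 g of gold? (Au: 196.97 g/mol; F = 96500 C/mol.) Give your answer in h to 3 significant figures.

0.746 h

n(Au) = 29.4 / 196.97 = 0.1493 mol
Au³⁺ + 3e⁻ → Au, so n(e⁻) = 3 × 0.1493 = 0.4479 mol
Q = 0.4479 × 96500 = 43220 C
t = Q / I = 43220 / 16.1 = 2684 s = 0.746 h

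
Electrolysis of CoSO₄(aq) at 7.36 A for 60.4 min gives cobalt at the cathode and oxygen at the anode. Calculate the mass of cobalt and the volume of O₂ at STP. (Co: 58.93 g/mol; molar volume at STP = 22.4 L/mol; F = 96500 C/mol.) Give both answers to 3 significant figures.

8.14 g Co; 1.55 L O₂

Q = 7.36 × 3624 = 26670 C; n(e⁻) = 26670 / 96500 = 0.2764 mol
Cathode: Co²⁺ + 2e⁻ → Co → n(Co) = 0.2764/2 = 0.1382 mol → 8.14 g
Anode: 2H₂O → O₂ + 4H⁺ + 4e⁻ → n(O₂) = 0.2764/4 = 0.06910 mol → 1.55 L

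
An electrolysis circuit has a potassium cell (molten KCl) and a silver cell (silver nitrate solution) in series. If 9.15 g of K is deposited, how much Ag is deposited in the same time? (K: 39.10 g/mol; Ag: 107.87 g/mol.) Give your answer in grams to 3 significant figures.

25.2 g

n(K) = 9.15 / 39.10 = 0.2340 mol
K⁺ + e⁻ → K, so n(e⁻) = 0.2340 mol
Same current for the same time ⇒ same n(e⁻) = 0.2340 mol in both cells.
Ag⁺ + e⁻ → Ag, so n(Ag) = 0.2340 mol
m(Ag) = 0.2340 × 107.87 = 25.2 g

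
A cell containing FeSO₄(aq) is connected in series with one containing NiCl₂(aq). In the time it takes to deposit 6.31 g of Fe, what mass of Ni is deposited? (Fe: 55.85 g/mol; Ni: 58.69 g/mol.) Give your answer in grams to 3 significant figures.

n(Fe) = 6.31 / 55.85 = 0.1130 mol
Fe²⁺ + 2e⁻ → Fe, so n(e⁻) = 2 × 0.1130 = 0.2260 mol
Same current for the same time ⇒ same n(e⁻) = 0.2260 mol in both cells.
Ni²⁺ + 2e⁻ → Ni, so n(Ni) = 0.2260 / 2 = 0.1130 mol
m(Ni) = 0.1130 × 58.69 = 6.63 g

6.63 g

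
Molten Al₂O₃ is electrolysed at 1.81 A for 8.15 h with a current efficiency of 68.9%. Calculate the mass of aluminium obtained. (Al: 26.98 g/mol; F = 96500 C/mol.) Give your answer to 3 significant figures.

Q = 1.81 × 29340 = 53110 C
n(e⁻) = 53110 / 96500 = 0.5504 mol
Al³⁺ + 3e⁻ → Al, so theoretical m(Al) = 0.1835 × 26.98 = 4.951 g
Actual mass = 68.9% × 4.951 = 3.41 g

3.41 g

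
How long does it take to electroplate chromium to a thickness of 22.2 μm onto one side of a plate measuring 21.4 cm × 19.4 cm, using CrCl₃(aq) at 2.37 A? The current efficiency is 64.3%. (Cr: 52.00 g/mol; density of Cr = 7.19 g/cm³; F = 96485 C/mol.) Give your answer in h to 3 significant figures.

Plated area = 21.4 × 19.4 = 415.2 cm²
Volume = 415.2 × 22.2×10⁻⁴ cm = 0.9217 cm³
m(Cr) = 0.9217 × 7.19 = 6.627 g
n(Cr) = 6.627 / 52.00 = 0.1274 mol; n(e⁻) = 3 × 0.1274 = 0.3822 mol
Q = 0.3822 × 96485 / 0.643 = 57350 C
t = 57350 / 2.37 = 24200 s = 6.72 h

6.72 h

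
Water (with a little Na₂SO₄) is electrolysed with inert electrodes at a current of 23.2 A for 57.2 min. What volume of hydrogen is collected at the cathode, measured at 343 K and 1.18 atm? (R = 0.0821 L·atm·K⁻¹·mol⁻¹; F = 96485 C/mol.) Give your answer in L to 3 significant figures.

Q = It = 23.2 × 3432 = 79620 C
n(e⁻) = Q/F = 79620/96485 = 0.8252 mol
2H⁺ + 2e⁻ → H₂, so n(H₂) = 0.8252 / 2 = 0.4126 mol
V = nRT/P = 0.4126 × 0.0821 × 343 / 1.18 = 9.847 L

9.85 L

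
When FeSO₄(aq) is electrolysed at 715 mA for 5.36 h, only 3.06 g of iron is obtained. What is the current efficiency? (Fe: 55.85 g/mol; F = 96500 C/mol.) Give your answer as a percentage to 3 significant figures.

76.6%

Q = 0.715 × 19296 = 13800 C
n(e⁻) = 13800 / 96500 = 0.1430 mol
Fe²⁺ + 2e⁻ → Fe, so theoretical n(Fe) = 0.07150 mol → 3.993 g
Efficiency = 3.06 / 3.993 = 0.7663 = 76.6%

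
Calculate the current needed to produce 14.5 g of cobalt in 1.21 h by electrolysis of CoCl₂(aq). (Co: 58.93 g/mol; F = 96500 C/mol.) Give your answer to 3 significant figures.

10.9 A

n(Co) = 14.5 / 58.93 = 0.2461 mol
Co²⁺ + 2e⁻ → Co, so n(e⁻) = 2 × 0.2461 = 0.4922 mol
Q = 0.4922 × 96500 = 47500 C
I = Q / t = 47500 / 4356 s = 10.9 A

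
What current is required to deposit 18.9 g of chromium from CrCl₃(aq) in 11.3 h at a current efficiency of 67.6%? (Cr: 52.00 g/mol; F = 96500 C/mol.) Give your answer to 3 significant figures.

3.83 A

n(Cr) = 18.9 / 52.00 = 0.3635 mol
Cr³⁺ + 3e⁻ → Cr, so n(e⁻) = 3 × 0.3635 = 1.091 mol
Q = 1.091 × 96500 / 0.676 = 1.557×10^5 C
I = Q / t = 1.557×10^5 / 40680 s = 3.83 A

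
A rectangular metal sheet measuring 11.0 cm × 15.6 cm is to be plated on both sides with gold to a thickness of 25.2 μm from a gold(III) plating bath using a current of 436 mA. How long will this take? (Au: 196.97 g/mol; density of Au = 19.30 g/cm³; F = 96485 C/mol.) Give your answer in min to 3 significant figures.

Plated area = 2 × 11.0 × 15.6 = 343.2 cm²
Volume = 343.2 × 25.2×10⁻⁴ cm = 0.8649 cm³
m(Au) = 0.8649 × 19.30 = 16.69 g
n(Au) = 16.69 / 196.97 = 0.08473 mol; n(e⁻) = 3 × 0.08473 = 0.2542 mol
Q = 0.2542 × 96485 = 24530 C
t = 24530 / 0.436 = 56260 s = 938 min

938 min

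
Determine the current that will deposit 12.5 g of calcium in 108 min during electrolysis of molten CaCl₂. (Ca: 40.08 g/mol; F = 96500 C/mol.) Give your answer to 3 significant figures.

9.29 A

n(Ca) = 12.5 / 40.08 = 0.3119 mol
Ca²⁺ + 2e⁻ → Ca, so n(e⁻) = 2 × 0.3119 = 0.6238 mol
Q = 0.6238 × 96500 = 60200 C
I = Q / t = 60200 / 6480 s = 9.29 A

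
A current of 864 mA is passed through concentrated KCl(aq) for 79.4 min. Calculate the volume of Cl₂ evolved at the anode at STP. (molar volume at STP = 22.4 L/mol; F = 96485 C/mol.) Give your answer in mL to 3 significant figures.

478 mL

Charge passed = 0.864 × 4764 = 4116 C
n(e⁻) = Q/F = 4116/96485 = 0.04266 mol
2Cl⁻ → Cl₂ + 2e⁻, so n(Cl₂) = 0.04266 / 2 = 0.02133 mol
V = 0.02133 × 22.4 = 0.4778 L
= 478 mL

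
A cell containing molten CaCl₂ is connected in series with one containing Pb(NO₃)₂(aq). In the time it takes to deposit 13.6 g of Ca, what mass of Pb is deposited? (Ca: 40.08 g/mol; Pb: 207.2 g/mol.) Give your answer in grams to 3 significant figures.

70.3 g

n(Ca) = 13.6 / 40.08 = 0.3393 mol
Ca²⁺ + 2e⁻ → Ca, so n(e⁻) = 2 × 0.3393 = 0.6786 mol
Same current for the same time ⇒ same n(e⁻) = 0.6786 mol in both cells.
Pb²⁺ + 2e⁻ → Pb, so n(Pb) = 0.6786 / 2 = 0.3393 mol
m(Pb) = 0.3393 × 207.2 = 70.3 g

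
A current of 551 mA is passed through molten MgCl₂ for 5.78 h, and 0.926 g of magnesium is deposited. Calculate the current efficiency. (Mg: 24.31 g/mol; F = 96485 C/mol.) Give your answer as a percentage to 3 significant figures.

64.1%

Q = 0.551 × 20808 = 11470 C
n(e⁻) = 11470 / 96485 = 0.1189 mol
Mg²⁺ + 2e⁻ → Mg, so theoretical n(Mg) = 0.05945 mol → 1.445 g
Efficiency = 0.926 / 1.445 = 0.6408 = 64.1%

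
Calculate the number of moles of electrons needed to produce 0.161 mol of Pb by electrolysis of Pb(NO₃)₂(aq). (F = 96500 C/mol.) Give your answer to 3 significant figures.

Pb²⁺ + 2e⁻ → Pb, so n(e⁻) = 2 × 0.161 = 0.3220 mol

0.322 mol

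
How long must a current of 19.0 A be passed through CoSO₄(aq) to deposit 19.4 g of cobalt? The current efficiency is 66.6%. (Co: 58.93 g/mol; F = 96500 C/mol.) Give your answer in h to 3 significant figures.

n(Co) = 19.4 / 58.93 = 0.3292 mol
Co²⁺ + 2e⁻ → Co, so n(e⁻) = 2 × 0.3292 = 0.6584 mol
Q = 0.6584 × 96500 / 0.666 = 95400 C
t = Q / I = 95400 / 19.0 = 5021 s = 1.39 h

1.39 h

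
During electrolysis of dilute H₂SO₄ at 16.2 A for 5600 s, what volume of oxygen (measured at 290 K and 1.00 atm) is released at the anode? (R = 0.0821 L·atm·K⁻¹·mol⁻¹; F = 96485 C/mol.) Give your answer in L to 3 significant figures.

Q = It = 16.2 × 5600 = 90720 C
Moles of electrons = 90720 / 96485 = 0.9402 mol
2H₂O → O₂ + 4H⁺ + 4e⁻, so n(O₂) = 0.9402 / 4 = 0.2351 mol
V = nRT/P = 0.2351 × 0.0821 × 290 / 1.00 = 5.597 L

5.60 L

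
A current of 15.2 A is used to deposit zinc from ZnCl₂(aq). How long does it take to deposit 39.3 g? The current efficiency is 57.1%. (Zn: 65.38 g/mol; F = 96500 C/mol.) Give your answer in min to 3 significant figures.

223 min

n(Zn) = 39.3 / 65.38 = 0.6011 mol
Zn²⁺ + 2e⁻ → Zn, so n(e⁻) = 2 × 0.6011 = 1.202 mol
Q = 1.202 × 96500 / 0.571 = 2.031×10^5 C
t = Q / I = 2.031×10^5 / 15.2 = 13360 s = 223 min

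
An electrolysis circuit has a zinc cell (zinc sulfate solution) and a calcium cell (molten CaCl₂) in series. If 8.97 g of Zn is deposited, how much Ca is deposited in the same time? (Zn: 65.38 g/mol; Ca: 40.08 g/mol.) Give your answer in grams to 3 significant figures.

5.50 g

n(Zn) = 8.97 / 65.38 = 0.1372 mol
Zn²⁺ + 2e⁻ → Zn, so n(e⁻) = 2 × 0.1372 = 0.2744 mol
The cells are in series, so the same charge (and hence the same n(e⁻) = 0.2744 mol) passes through both.
Ca²⁺ + 2e⁻ → Ca, so n(Ca) = 0.2744 / 2 = 0.1372 mol
m(Ca) = 0.1372 × 40.08 = 5.50 g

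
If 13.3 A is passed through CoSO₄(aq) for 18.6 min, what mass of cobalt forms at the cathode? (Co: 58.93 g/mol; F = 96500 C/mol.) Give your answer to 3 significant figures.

4.53 g

Q = 13.3 A × 1116 s = 14840 C
n(e⁻) = Q/F = 14840/96500 = 0.1538 mol
Co²⁺ + 2e⁻ → Co, so n(Co) = 0.1538 / 2 = 0.07690 mol
m = 0.07690 × 58.93 = 4.53 g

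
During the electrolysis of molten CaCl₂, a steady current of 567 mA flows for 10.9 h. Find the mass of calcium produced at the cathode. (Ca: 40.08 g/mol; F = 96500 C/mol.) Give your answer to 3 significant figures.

4.62 g

Charge passed = 0.567 × 39240 = 22250 C
n(e⁻) = Q/F = 22250/96500 = 0.2306 mol
Ca²⁺ + 2e⁻ → Ca, so n(Ca) = 0.2306 / 2 = 0.1153 mol
m = 0.1153 × 40.08 = 4.62 g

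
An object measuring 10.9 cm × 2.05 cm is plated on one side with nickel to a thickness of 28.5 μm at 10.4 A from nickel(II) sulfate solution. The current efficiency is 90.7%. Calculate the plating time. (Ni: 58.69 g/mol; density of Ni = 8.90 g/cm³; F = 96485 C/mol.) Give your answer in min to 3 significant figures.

3.29 min

Plated area = 10.9 × 2.05 = 22.35 cm²
Volume = 22.35 × 28.5×10⁻⁴ cm = 0.06370 cm³
m(Ni) = 0.06370 × 8.90 = 0.5669 g
n(Ni) = 0.5669 / 58.69 = 0.009659 mol; n(e⁻) = 2 × 0.009659 = 0.01932 mol
Q = 0.01932 × 96485 / 0.907 = 2055 C
t = 2055 / 10.4 = 197.6 s = 3.29 min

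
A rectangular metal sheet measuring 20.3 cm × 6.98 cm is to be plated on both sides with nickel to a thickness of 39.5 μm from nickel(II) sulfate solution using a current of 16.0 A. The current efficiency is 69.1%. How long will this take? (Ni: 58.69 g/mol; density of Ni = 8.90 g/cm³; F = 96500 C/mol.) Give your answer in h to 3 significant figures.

Plated area = 2 × 20.3 × 6.98 = 283.4 cm²
Volume = 283.4 × 39.5×10⁻⁴ cm = 1.119 cm³
m(Ni) = 1.119 × 8.90 = 9.959 g
n(Ni) = 9.959 / 58.69 = 0.1697 mol; n(e⁻) = 2 × 0.1697 = 0.3394 mol
Q = 0.3394 × 96500 / 0.691 = 47400 C
t = 47400 / 16.0 = 2963 s = 0.823 h

0.823 h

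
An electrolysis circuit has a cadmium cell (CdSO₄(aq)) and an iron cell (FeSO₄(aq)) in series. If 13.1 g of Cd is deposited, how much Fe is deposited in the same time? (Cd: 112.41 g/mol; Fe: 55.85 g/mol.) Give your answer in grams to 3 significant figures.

n(Cd) = 13.1 / 112.41 = 0.1165 mol
Cd²⁺ + 2e⁻ → Cd, so n(e⁻) = 2 × 0.1165 = 0.2330 mol
The cells are in series, so the same charge (and hence the same n(e⁻) = 0.2330 mol) passes through both.
Fe²⁺ + 2e⁻ → Fe, so n(Fe) = 0.2330 / 2 = 0.1165 mol
m(Fe) = 0.1165 × 55.85 = 6.51 g

6.51 g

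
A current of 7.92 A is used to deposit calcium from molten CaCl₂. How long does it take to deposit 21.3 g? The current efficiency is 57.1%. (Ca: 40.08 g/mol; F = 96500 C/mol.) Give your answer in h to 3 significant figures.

6.30 h

n(Ca) = 21.3 / 40.08 = 0.5314 mol
Ca²⁺ + 2e⁻ → Ca, so n(e⁻) = 2 × 0.5314 = 1.063 mol
Q = 1.063 × 96500 / 0.571 = 1.796×10^5 C
t = Q / I = 1.796×10^5 / 7.92 = 22680 s = 6.30 h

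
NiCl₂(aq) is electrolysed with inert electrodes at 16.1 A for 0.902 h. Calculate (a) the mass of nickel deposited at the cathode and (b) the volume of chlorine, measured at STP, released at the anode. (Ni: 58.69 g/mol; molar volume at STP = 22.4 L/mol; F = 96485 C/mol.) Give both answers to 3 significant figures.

Q = 16.1 × 3247.2 = 52280 C; n(e⁻) = 52280 / 96485 = 0.5418 mol
Cathode: Ni²⁺ + 2e⁻ → Ni → n(Ni) = 0.5418/2 = 0.2709 mol → 15.9 g
Anode: 2Cl⁻ → Cl₂ + 2e⁻ → n(Cl₂) = 0.5418/2 = 0.2709 mol → 6.07 L

15.9 g Ni; 6.07 L Cl₂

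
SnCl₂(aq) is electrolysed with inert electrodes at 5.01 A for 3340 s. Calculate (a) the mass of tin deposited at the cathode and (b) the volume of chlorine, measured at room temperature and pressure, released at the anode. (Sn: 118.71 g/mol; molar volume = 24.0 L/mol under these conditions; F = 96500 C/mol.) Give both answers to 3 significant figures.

Q = 5.01 × 3340 = 16730 C; n(e⁻) = 16730 / 96500 = 0.1734 mol
Cathode: Sn²⁺ + 2e⁻ → Sn → n(Sn) = 0.1734/2 = 0.08670 mol → 10.3 g
Anode: 2Cl⁻ → Cl₂ + 2e⁻ → n(Cl₂) = 0.1734/2 = 0.08670 mol → 2.08 L

10.3 g Sn; 2.08 L Cl₂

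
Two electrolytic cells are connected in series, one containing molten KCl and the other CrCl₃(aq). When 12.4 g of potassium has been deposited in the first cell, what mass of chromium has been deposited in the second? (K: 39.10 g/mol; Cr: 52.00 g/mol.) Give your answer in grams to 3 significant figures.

5.50 g

n(K) = 12.4 / 39.10 = 0.3171 mol
K⁺ + e⁻ → K, so n(e⁻) = 0.3171 mol
The cells are in series, so the same charge (and hence the same n(e⁻) = 0.3171 mol) passes through both.
Cr³⁺ + 3e⁻ → Cr, so n(Cr) = 0.3171 / 3 = 0.1057 mol
m(Cr) = 0.1057 × 52.00 = 5.50 g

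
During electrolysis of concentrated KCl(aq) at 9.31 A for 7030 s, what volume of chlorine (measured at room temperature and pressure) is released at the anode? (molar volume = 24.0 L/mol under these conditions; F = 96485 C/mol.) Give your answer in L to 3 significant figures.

Q = 9.31 A × 7030 s = 65450 C
n(e⁻) = 65450 / 96485 = 0.6783 mol
2Cl⁻ → Cl₂ + 2e⁻, so n(Cl₂) = 0.6783 / 2 = 0.3392 mol
V = 0.3392 × 24.0 = 8.141 L

8.14 L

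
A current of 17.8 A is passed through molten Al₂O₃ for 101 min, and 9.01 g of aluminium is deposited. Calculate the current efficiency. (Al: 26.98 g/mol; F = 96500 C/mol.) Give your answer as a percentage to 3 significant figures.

89.6%

Q = 17.8 × 6060 = 1.079×10^5 C
n(e⁻) = 1.079×10^5 / 96500 = 1.118 mol
Al³⁺ + 3e⁻ → Al, so theoretical n(Al) = 0.3727 mol → 10.06 g
Efficiency = 9.01 / 10.06 = 0.8956 = 89.6%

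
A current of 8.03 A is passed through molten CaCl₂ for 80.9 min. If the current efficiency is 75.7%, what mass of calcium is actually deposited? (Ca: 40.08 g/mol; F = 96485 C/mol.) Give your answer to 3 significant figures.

6.13 g

Q = 8.03 × 4854 = 38980 C
n(e⁻) = 38980 / 96485 = 0.4040 mol
Ca²⁺ + 2e⁻ → Ca, so theoretical m(Ca) = 0.2020 × 40.08 = 8.096 g
Actual mass = 75.7% × 8.096 = 6.13 g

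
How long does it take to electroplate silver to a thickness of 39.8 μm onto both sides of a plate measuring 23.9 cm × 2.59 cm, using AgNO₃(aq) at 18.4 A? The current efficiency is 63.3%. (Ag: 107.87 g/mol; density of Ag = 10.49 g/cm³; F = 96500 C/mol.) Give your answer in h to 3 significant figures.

0.110 h

Plated area = 2 × 23.9 × 2.59 = 123.8 cm²
Volume = 123.8 × 39.8×10⁻⁴ cm = 0.4927 cm³
m(Ag) = 0.4927 × 10.49 = 5.168 g
n(Ag) = 5.168 / 107.87 = 0.04791 mol; n(e⁻) = 0.04791 mol
Q = 0.04791 × 96500 / 0.633 = 7304 C
t = 7304 / 18.4 = 397.0 s = 0.110 h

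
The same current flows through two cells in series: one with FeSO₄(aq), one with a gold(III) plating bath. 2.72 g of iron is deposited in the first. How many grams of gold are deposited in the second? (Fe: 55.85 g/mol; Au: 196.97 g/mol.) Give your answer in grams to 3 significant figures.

n(Fe) = 2.72 / 55.85 = 0.04870 mol
Fe²⁺ + 2e⁻ → Fe, so n(e⁻) = 2 × 0.04870 = 0.09740 mol
Since the cells are in series, n(e⁻) in the Au cell is also 0.09740 mol.
Au³⁺ + 3e⁻ → Au, so n(Au) = 0.09740 / 3 = 0.03247 mol
m(Au) = 0.03247 × 196.97 = 6.40 g

6.40 g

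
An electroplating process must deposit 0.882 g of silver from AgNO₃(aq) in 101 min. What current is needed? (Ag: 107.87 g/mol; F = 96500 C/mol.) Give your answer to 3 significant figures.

n(Ag) = 0.882 / 107.87 = 0.008177 mol
Ag⁺ + e⁻ → Ag, so n(e⁻) = 0.008177 mol
Q = 0.008177 × 96500 = 789.1 C
I = Q / t = 789.1 / 6060 s = 0.130 A

0.130 A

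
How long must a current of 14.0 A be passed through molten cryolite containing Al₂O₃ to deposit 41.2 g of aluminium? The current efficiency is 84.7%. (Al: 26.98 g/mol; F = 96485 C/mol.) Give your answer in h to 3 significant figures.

n(Al) = 41.2 / 26.98 = 1.527 mol
Al³⁺ + 3e⁻ → Al, so n(e⁻) = 3 × 1.527 = 4.581 mol
Q = 4.581 × 96485 / 0.847 = 5.218×10^5 C
t = Q / I = 5.218×10^5 / 14.0 = 37270 s = 10.4 h

10.4 h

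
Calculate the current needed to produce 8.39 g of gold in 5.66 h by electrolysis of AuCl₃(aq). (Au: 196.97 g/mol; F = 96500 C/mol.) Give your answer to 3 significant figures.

0.605 A

n(Au) = 8.39 / 196.97 = 0.04260 mol
Au³⁺ + 3e⁻ → Au, so n(e⁻) = 3 × 0.04260 = 0.1278 mol
Q = 0.1278 × 96500 = 12330 C
I = Q / t = 12330 / 20376 s = 0.605 A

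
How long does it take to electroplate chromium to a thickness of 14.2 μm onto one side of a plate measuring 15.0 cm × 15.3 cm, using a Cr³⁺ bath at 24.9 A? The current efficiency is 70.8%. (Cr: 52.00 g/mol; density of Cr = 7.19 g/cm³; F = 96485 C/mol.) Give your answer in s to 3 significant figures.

740 s

Plated area = 15.0 × 15.3 = 229.5 cm²
Volume = 229.5 × 14.2×10⁻⁴ cm = 0.3259 cm³
m(Cr) = 0.3259 × 7.19 = 2.343 g
n(Cr) = 2.343 / 52.00 = 0.04506 mol; n(e⁻) = 3 × 0.04506 = 0.1352 mol
Q = 0.1352 × 96485 / 0.708 = 18420 C
t = 18420 / 24.9 = 739.8 s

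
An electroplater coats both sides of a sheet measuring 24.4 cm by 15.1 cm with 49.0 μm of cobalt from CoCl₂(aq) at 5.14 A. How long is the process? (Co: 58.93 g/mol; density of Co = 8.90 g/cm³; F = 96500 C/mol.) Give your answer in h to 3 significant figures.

Plated area = 2 × 24.4 × 15.1 = 736.9 cm²
Volume = 736.9 × 49.0×10⁻⁴ cm = 3.611 cm³
m(Co) = 3.611 × 8.90 = 32.14 g
n(Co) = 32.14 / 58.93 = 0.5454 mol; n(e⁻) = 2 × 0.5454 = 1.091 mol
Q = 1.091 × 96500 = 1.053×10^5 C
t = 1.053×10^5 / 5.14 = 20490 s = 5.69 h

5.69 h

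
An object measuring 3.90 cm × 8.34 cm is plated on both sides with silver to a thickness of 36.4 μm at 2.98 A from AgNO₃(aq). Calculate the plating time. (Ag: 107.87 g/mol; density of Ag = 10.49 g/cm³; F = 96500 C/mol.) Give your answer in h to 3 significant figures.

0.207 h

Plated area = 2 × 3.90 × 8.34 = 65.05 cm²
Volume = 65.05 × 36.4×10⁻⁴ cm = 0.2368 cm³
m(Ag) = 0.2368 × 10.49 = 2.484 g
n(Ag) = 2.484 / 107.87 = 0.02303 mol; n(e⁻) = 0.02303 mol
Q = 0.02303 × 96500 = 2222 C
t = 2222 / 2.98 = 745.6 s = 0.207 h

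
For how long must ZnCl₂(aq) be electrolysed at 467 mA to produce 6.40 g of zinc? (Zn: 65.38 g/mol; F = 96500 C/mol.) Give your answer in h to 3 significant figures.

11.2 h

n(Zn) = 6.40 / 65.38 = 0.09789 mol
Zn²⁺ + 2e⁻ → Zn, so n(e⁻) = 2 × 0.09789 = 0.1958 mol
Q = 0.1958 × 96500 = 18890 C
t = Q / I = 18890 / 0.467 = 40450 s = 11.2 h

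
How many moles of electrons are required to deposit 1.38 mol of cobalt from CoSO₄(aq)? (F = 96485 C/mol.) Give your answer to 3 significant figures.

Co²⁺ + 2e⁻ → Co, so n(e⁻) = 2 × 1.38 = 2.760 mol

2.76 mol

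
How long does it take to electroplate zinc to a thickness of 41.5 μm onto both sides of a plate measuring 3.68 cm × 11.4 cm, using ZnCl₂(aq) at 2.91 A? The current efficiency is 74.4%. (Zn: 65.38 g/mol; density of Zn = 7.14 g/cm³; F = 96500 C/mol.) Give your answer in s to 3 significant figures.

Plated area = 2 × 3.68 × 11.4 = 83.90 cm²
Volume = 83.90 × 41.5×10⁻⁴ cm = 0.3482 cm³
m(Zn) = 0.3482 × 7.14 = 2.486 g
n(Zn) = 2.486 / 65.38 = 0.03802 mol; n(e⁻) = 2 × 0.03802 = 0.07604 mol
Q = 0.07604 × 96500 / 0.744 = 9863 C
t = 9863 / 2.91 = 3389 s

3390 s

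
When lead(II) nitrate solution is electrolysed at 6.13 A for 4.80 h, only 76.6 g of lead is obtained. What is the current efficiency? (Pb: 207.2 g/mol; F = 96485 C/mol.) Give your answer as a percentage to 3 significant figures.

67.3%

Q = 6.13 × 17280 = 1.059×10^5 C
n(e⁻) = 1.059×10^5 / 96485 = 1.098 mol
Pb²⁺ + 2e⁻ → Pb, so theoretical n(Pb) = 0.5490 mol → 113.8 g
Efficiency = 76.6 / 113.8 = 0.6731 = 67.3%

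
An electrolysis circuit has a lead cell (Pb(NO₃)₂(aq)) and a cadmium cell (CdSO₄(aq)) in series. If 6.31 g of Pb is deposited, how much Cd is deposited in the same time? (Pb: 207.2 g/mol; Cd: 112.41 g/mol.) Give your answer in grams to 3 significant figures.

n(Pb) = 6.31 / 207.2 = 0.03045 mol
Pb²⁺ + 2e⁻ → Pb, so n(e⁻) = 2 × 0.03045 = 0.06090 mol
The cells are in series, so the same charge (and hence the same n(e⁻) = 0.06090 mol) passes through both.
Cd²⁺ + 2e⁻ → Cd, so n(Cd) = 0.06090 / 2 = 0.03045 mol
m(Cd) = 0.03045 × 112.41 = 3.42 g

3.42 g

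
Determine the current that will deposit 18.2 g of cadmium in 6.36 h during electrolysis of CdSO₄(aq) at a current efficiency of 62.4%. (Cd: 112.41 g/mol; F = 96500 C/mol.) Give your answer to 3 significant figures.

n(Cd) = 18.2 / 112.41 = 0.1619 mol
Cd²⁺ + 2e⁻ → Cd, so n(e⁻) = 2 × 0.1619 = 0.3238 mol
Q = 0.3238 × 96500 / 0.624 = 50070 C
I = Q / t = 50070 / 22896 s = 2.19 A

2.19 A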